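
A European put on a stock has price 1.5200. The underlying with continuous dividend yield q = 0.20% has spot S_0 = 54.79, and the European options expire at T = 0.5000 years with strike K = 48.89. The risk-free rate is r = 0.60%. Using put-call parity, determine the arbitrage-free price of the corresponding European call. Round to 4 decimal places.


Answer: Call price = 7.5117

Derivation:
Put-call parity: C - P = S_0 * exp(-qT) - K * exp(-rT).
S_0 * exp(-qT) = 54.7900 * 0.99900050 = 54.73523739
K * exp(-rT) = 48.8900 * 0.99700450 = 48.74354979
C = P + S*exp(-qT) - K*exp(-rT)
C = 1.5200 + 54.73523739 - 48.74354979 = 7.5117


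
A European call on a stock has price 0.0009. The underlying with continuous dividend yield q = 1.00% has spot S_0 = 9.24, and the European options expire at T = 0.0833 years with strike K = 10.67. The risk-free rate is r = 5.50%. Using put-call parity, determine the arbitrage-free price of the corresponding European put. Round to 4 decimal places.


Answer: Put price = 1.3898

Derivation:
Put-call parity: C - P = S_0 * exp(-qT) - K * exp(-rT).
S_0 * exp(-qT) = 9.2400 * 0.99916735 = 9.23230628
K * exp(-rT) = 10.6700 * 0.99542898 = 10.62122721
P = C - S*exp(-qT) + K*exp(-rT)
P = 0.0009 - 9.23230628 + 10.62122721 = 1.3898


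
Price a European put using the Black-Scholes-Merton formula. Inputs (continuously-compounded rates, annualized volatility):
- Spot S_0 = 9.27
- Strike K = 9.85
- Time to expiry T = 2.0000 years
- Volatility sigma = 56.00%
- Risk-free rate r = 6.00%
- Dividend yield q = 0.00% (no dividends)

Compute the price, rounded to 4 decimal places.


d1 = (ln(S/K) + (r - q + 0.5*sigma^2) * T) / (sigma * sqrt(T)) = 0.47087241
d2 = d1 - sigma * sqrt(T) = -0.32108718
exp(-rT) = 0.88692044; exp(-qT) = 1.00000000
P = K * exp(-rT) * N(-d2) - S_0 * exp(-qT) * N(-d1)
N(-d1) = 0.31886593; N(-d2) = 0.62592784
P = 9.8500 * 0.88692044 * 0.62592784 - 9.2700 * 1.00000000 * 0.31886593 = 2.5123

Answer: Price = 2.5123


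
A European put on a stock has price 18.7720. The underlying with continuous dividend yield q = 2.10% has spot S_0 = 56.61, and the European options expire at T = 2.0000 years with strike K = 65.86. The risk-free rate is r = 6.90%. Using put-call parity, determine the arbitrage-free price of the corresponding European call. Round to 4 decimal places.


Answer: Call price = 15.6831

Derivation:
Put-call parity: C - P = S_0 * exp(-qT) - K * exp(-rT).
S_0 * exp(-qT) = 56.6100 * 0.95886978 = 54.28161828
K * exp(-rT) = 65.8600 * 0.87109869 = 57.37055984
C = P + S*exp(-qT) - K*exp(-rT)
C = 18.7720 + 54.28161828 - 57.37055984 = 15.6831


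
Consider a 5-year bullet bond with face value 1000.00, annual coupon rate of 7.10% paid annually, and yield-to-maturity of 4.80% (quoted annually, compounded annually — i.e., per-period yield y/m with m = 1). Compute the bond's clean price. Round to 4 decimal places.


Answer: Price = 1100.1309

Derivation:
Coupon per period c = face * coupon_rate / m = 71.000000
Periods per year m = 1; per-period yield y/m = 0.048000
Number of cashflows N = 5
Cashflows (t years, CF_t, discount factor 1/(1+y/m)^(m*t), PV):
  t = 1.0000: CF_t = 71.000000, DF = 0.954198, PV = 67.748092
  t = 2.0000: CF_t = 71.000000, DF = 0.910495, PV = 64.645126
  t = 3.0000: CF_t = 71.000000, DF = 0.868793, PV = 61.684280
  t = 4.0000: CF_t = 71.000000, DF = 0.829001, PV = 58.859046
  t = 5.0000: CF_t = 1071.000000, DF = 0.791031, PV = 847.194363
Price P = sum_t PV_t = 1100.130907


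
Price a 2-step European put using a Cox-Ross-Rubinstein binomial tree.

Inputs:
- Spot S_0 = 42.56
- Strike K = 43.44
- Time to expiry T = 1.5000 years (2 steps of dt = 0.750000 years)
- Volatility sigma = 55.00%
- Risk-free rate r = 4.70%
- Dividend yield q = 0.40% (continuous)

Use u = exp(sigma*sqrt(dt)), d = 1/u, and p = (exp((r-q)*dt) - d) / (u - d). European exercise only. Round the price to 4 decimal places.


dt = T/N = 0.750000
u = exp(sigma*sqrt(dt)) = 1.610128; d = 1/u = 0.621068
p = (exp((r-q)*dt) - d) / (u - d) = 0.416261
Discount per step: exp(-r*dt) = 0.965364
Stock lattice S(k, i) with i counting down-moves:
  k=0: S(0,0) = 42.5600
  k=1: S(1,0) = 68.5271; S(1,1) = 26.4327
  k=2: S(2,0) = 110.3374; S(2,1) = 42.5600; S(2,2) = 16.4165
Terminal payoffs V(N, i) = max(K - S_T, 0):
  V(2,0) = 0.000000; V(2,1) = 0.880000; V(2,2) = 27.023500
Backward induction: V(k, i) = exp(-r*dt) * [p * V(k+1, i) + (1-p) * V(k+1, i+1)].
  V(1,0) = exp(-r*dt) * [p*0.000000 + (1-p)*0.880000] = 0.495898
  V(1,1) = exp(-r*dt) * [p*0.880000 + (1-p)*27.023500] = 15.581920
  V(0,0) = exp(-r*dt) * [p*0.495898 + (1-p)*15.581920] = 8.980005

Answer: Price = V(0,0) = 8.9800


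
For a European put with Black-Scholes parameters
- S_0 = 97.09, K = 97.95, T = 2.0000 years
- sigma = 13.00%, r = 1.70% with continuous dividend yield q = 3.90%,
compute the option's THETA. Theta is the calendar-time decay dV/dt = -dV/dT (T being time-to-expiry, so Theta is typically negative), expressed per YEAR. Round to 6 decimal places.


Answer: Theta = -2.595472

Derivation:
d1 = -0.1953723037; d2 = -0.3792200668
phi(d1) = 0.3914005958; exp(-qT) = 0.9249644265; exp(-rT) = 0.9665715046
Theta = -S*exp(-qT)*phi(d1)*sigma/(2*sqrt(T)) + r*K*exp(-rT)*N(-d2) - q*S*exp(-qT)*N(-d1)
N(-d1) = 0.5774492514; N(-d2) = 0.6477377743; sqrt(T) = 1.4142135624
Term 1 = -97.0900 * 0.9249644265 * 0.3914005958 * 0.1300 / (2 * 1.4142135624) = -1.6155461650
Term 2 = 0.0170 * 97.9500 * 0.9665715046 * 0.6477377743 = 1.0425252298
Term 3 = -0.0390 * 97.0900 * 0.9249644265 * 0.5774492514 = -2.0224507805
Theta = -1.6155461650 + (1.0425252298) + (-2.0224507805) = -2.595472


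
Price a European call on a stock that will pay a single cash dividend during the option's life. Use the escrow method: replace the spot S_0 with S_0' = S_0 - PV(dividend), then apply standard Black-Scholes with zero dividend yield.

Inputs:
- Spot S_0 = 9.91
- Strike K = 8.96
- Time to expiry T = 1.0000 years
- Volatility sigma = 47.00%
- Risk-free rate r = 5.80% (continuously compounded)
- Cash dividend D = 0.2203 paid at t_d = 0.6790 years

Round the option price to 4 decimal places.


PV(D) = D * exp(-r * t_d) = 0.2203 * 0.96138339 = 0.21179276
S_0' = S_0 - PV(D) = 9.9100 - 0.21179276 = 9.69820724
d1 = (ln(S_0'/K) + (r + sigma^2/2)*T) / (sigma*sqrt(T)) = 0.52685281
d2 = d1 - sigma*sqrt(T) = 0.05685281
exp(-rT) = 0.94364995
N(d1) = 0.70085210; N(d2) = 0.52266878
C = S_0' * N(d1) - K * exp(-rT) * N(d2) = 9.69820724 * 0.70085210 - 8.9600 * 0.94364995 * 0.52266878 = 2.3778

Answer: Price = 2.3778


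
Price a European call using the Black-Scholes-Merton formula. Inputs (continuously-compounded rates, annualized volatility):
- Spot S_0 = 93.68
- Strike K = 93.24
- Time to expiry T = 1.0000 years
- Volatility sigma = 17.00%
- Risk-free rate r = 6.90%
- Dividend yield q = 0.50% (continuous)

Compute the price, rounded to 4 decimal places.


Answer: Price = 9.6896

Derivation:
d1 = (ln(S/K) + (r - q + 0.5*sigma^2) * T) / (sigma * sqrt(T)) = 0.48916415
d2 = d1 - sigma * sqrt(T) = 0.31916415
exp(-rT) = 0.93332668; exp(-qT) = 0.99501248
C = S_0 * exp(-qT) * N(d1) - K * exp(-rT) * N(d2)
N(d1) = 0.68763726; N(d2) = 0.62519898
C = 93.6800 * 0.99501248 * 0.68763726 - 93.2400 * 0.93332668 * 0.62519898 = 9.6896


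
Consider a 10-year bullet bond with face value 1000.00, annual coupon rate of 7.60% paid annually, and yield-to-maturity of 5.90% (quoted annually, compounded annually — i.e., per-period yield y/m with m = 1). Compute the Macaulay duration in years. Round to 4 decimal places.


Coupon per period c = face * coupon_rate / m = 76.000000
Periods per year m = 1; per-period yield y/m = 0.059000
Number of cashflows N = 10
Cashflows (t years, CF_t, discount factor 1/(1+y/m)^(m*t), PV):
  t = 1.0000: CF_t = 76.000000, DF = 0.944287, PV = 71.765817
  t = 2.0000: CF_t = 76.000000, DF = 0.891678, PV = 67.767532
  t = 3.0000: CF_t = 76.000000, DF = 0.842000, PV = 63.992004
  t = 4.0000: CF_t = 76.000000, DF = 0.795090, PV = 60.426822
  t = 5.0000: CF_t = 76.000000, DF = 0.750793, PV = 57.060266
  t = 6.0000: CF_t = 76.000000, DF = 0.708964, PV = 53.881271
  t = 7.0000: CF_t = 76.000000, DF = 0.669466, PV = 50.879387
  t = 8.0000: CF_t = 76.000000, DF = 0.632168, PV = 48.044747
  t = 9.0000: CF_t = 76.000000, DF = 0.596948, PV = 45.368033
  t = 10.0000: CF_t = 1076.000000, DF = 0.563690, PV = 606.530536
Price P = sum_t PV_t = 1125.716415
Macaulay numerator sum_t t * PV_t:
  t * PV_t at t = 1.0000: 71.765817
  t * PV_t at t = 2.0000: 135.535065
  t * PV_t at t = 3.0000: 191.976012
  t * PV_t at t = 4.0000: 241.707287
  t * PV_t at t = 5.0000: 285.301330
  t * PV_t at t = 6.0000: 323.287626
  t * PV_t at t = 7.0000: 356.155710
  t * PV_t at t = 8.0000: 384.357977
  t * PV_t at t = 9.0000: 408.312298
  t * PV_t at t = 10.0000: 6065.305357
Macaulay duration D = (sum_t t * PV_t) / P = 8463.704478 / 1125.716415 = 7.518505

Answer: Macaulay duration = 7.5185 years


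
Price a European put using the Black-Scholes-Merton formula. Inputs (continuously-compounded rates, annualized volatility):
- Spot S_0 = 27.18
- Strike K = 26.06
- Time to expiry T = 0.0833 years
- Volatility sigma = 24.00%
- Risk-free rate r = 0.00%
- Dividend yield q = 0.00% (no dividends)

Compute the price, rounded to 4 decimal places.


Answer: Price = 0.3071

Derivation:
d1 = (ln(S/K) + (r - q + 0.5*sigma^2) * T) / (sigma * sqrt(T)) = 0.64212573
d2 = d1 - sigma * sqrt(T) = 0.57285755
exp(-rT) = 1.00000000; exp(-qT) = 1.00000000
P = K * exp(-rT) * N(-d2) - S_0 * exp(-qT) * N(-d1)
N(-d1) = 0.26039578; N(-d2) = 0.28337057
P = 26.0600 * 1.00000000 * 0.28337057 - 27.1800 * 1.00000000 * 0.26039578 = 0.3071


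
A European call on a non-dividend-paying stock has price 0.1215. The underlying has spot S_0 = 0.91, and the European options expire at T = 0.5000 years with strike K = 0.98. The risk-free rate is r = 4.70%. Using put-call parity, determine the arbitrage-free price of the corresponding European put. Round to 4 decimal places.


Answer: Put price = 0.1687

Derivation:
Put-call parity: C - P = S_0 * exp(-qT) - K * exp(-rT).
S_0 * exp(-qT) = 0.9100 * 1.00000000 = 0.91000000
K * exp(-rT) = 0.9800 * 0.97677397 = 0.95723850
P = C - S*exp(-qT) + K*exp(-rT)
P = 0.1215 - 0.91000000 + 0.95723850 = 0.1687


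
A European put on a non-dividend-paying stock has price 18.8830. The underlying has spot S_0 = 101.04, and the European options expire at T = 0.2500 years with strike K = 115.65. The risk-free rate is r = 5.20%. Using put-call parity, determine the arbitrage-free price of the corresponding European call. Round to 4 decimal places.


Answer: Call price = 5.7667

Derivation:
Put-call parity: C - P = S_0 * exp(-qT) - K * exp(-rT).
S_0 * exp(-qT) = 101.0400 * 1.00000000 = 101.04000000
K * exp(-rT) = 115.6500 * 0.98708414 = 114.15628022
C = P + S*exp(-qT) - K*exp(-rT)
C = 18.8830 + 101.04000000 - 114.15628022 = 5.7667


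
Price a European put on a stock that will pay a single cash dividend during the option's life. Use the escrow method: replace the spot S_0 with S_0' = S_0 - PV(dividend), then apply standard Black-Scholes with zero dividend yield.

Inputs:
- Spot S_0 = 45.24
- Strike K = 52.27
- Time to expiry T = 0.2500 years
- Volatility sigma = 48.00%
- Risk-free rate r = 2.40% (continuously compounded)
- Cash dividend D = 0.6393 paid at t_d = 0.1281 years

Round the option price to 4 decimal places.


PV(D) = D * exp(-r * t_d) = 0.6393 * 0.99693032 = 0.63733755
S_0' = S_0 - PV(D) = 45.2400 - 0.63733755 = 44.60266245
d1 = (ln(S_0'/K) + (r + sigma^2/2)*T) / (sigma*sqrt(T)) = -0.51595433
d2 = d1 - sigma*sqrt(T) = -0.75595433
exp(-rT) = 0.99401796
N(-d1) = 0.69705685; N(-d2) = 0.77516171
P = K * exp(-rT) * N(-d2) - S_0' * N(-d1) = 52.2700 * 0.99401796 * 0.77516171 - 44.60266245 * 0.69705685 = 9.1847

Answer: Price = 9.1847


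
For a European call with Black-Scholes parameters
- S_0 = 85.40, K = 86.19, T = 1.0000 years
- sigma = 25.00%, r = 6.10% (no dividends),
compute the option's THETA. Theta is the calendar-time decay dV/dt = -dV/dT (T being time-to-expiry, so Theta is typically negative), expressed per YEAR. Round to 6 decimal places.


d1 = 0.3321677565; d2 = 0.0821677565
phi(d1) = 0.3775296228; exp(-qT) = 1.0000000000; exp(-rT) = 0.9408232398
Theta = -S*exp(-qT)*phi(d1)*sigma/(2*sqrt(T)) - r*K*exp(-rT)*N(d2) + q*S*exp(-qT)*N(d1)
N(d1) = 0.6301187053; N(d2) = 0.5327433434; sqrt(T) = 1.0000000000
Term 1 = -85.4000 * 1.0000000000 * 0.3775296228 * 0.2500 / (2 * 1.0000000000) = -4.0301287234
Term 2 = -0.0610 * 86.1900 * 0.9408232398 * 0.5327433434 = -2.6351951606
Term 3 = 0 (no dividend yield, q = 0)
Theta = -4.0301287234 + (-2.6351951606) + (0.0000000000) = -6.665324

Answer: Theta = -6.665324


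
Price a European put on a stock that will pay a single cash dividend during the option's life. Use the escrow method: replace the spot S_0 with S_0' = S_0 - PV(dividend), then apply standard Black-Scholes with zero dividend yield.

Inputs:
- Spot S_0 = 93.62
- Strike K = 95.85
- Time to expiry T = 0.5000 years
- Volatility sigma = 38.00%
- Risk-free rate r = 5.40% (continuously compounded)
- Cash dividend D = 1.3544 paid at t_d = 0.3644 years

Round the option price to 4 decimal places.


Answer: Price = 10.4277

Derivation:
PV(D) = D * exp(-r * t_d) = 1.3544 * 0.98051474 = 1.32800916
S_0' = S_0 - PV(D) = 93.6200 - 1.32800916 = 92.29199084
d1 = (ln(S_0'/K) + (r + sigma^2/2)*T) / (sigma*sqrt(T)) = 0.09405598
d2 = d1 - sigma*sqrt(T) = -0.17464460
exp(-rT) = 0.97336124
N(-d1) = 0.46253235; N(-d2) = 0.56932055
P = K * exp(-rT) * N(-d2) - S_0' * N(-d1) = 95.8500 * 0.97336124 * 0.56932055 - 92.29199084 * 0.46253235 = 10.4277


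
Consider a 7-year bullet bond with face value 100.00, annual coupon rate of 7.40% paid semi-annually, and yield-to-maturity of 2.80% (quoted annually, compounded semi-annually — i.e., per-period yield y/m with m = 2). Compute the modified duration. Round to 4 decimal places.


Coupon per period c = face * coupon_rate / m = 3.700000
Periods per year m = 2; per-period yield y/m = 0.014000
Number of cashflows N = 14
Cashflows (t years, CF_t, discount factor 1/(1+y/m)^(m*t), PV):
  t = 0.5000: CF_t = 3.700000, DF = 0.986193, PV = 3.648915
  t = 1.0000: CF_t = 3.700000, DF = 0.972577, PV = 3.598536
  t = 1.5000: CF_t = 3.700000, DF = 0.959149, PV = 3.548852
  t = 2.0000: CF_t = 3.700000, DF = 0.945906, PV = 3.499854
  t = 2.5000: CF_t = 3.700000, DF = 0.932847, PV = 3.451532
  t = 3.0000: CF_t = 3.700000, DF = 0.919967, PV = 3.403878
  t = 3.5000: CF_t = 3.700000, DF = 0.907265, PV = 3.356882
  t = 4.0000: CF_t = 3.700000, DF = 0.894739, PV = 3.310534
  t = 4.5000: CF_t = 3.700000, DF = 0.882386, PV = 3.264827
  t = 5.0000: CF_t = 3.700000, DF = 0.870203, PV = 3.219750
  t = 5.5000: CF_t = 3.700000, DF = 0.858188, PV = 3.175296
  t = 6.0000: CF_t = 3.700000, DF = 0.846339, PV = 3.131456
  t = 6.5000: CF_t = 3.700000, DF = 0.834654, PV = 3.088221
  t = 7.0000: CF_t = 103.700000, DF = 0.823130, PV = 85.358620
Price P = sum_t PV_t = 129.057152
First compute Macaulay numerator sum_t t * PV_t:
  t * PV_t at t = 0.5000: 1.824458
  t * PV_t at t = 1.0000: 3.598536
  t * PV_t at t = 1.5000: 5.323278
  t * PV_t at t = 2.0000: 6.999708
  t * PV_t at t = 2.5000: 8.628831
  t * PV_t at t = 3.0000: 10.211634
  t * PV_t at t = 3.5000: 11.749086
  t * PV_t at t = 4.0000: 13.242137
  t * PV_t at t = 4.5000: 14.691720
  t * PV_t at t = 5.0000: 16.098751
  t * PV_t at t = 5.5000: 17.464128
  t * PV_t at t = 6.0000: 18.788734
  t * PV_t at t = 6.5000: 20.073434
  t * PV_t at t = 7.0000: 597.510342
Macaulay duration D = 746.204775 / 129.057152 = 5.781971
Modified duration = D / (1 + y/m) = 5.781971 / (1 + 0.014000) = 5.702142

Answer: Modified duration = 5.7021


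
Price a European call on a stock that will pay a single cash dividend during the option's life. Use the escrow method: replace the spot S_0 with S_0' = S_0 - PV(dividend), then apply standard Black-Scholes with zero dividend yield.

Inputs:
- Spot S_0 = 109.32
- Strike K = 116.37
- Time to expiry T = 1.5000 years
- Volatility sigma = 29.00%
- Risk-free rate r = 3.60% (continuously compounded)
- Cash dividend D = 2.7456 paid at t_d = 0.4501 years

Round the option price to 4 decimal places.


PV(D) = D * exp(-r * t_d) = 2.7456 * 0.98392697 = 2.70146989
S_0' = S_0 - PV(D) = 109.3200 - 2.70146989 = 106.61853011
d1 = (ln(S_0'/K) + (r + sigma^2/2)*T) / (sigma*sqrt(T)) = 0.08321946
d2 = d1 - sigma*sqrt(T) = -0.27195656
exp(-rT) = 0.94743211
N(d1) = 0.53316148; N(d2) = 0.39282771
C = S_0' * N(d1) - K * exp(-rT) * N(d2) = 106.61853011 * 0.53316148 - 116.3700 * 0.94743211 * 0.39282771 = 13.5346

Answer: Price = 13.5346


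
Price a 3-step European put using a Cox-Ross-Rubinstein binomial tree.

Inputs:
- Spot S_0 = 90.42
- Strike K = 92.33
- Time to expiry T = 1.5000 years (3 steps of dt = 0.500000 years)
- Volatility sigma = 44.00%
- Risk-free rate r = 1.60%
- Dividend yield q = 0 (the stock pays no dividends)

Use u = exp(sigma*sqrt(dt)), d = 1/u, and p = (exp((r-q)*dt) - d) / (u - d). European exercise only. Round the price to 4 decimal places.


dt = T/N = 0.500000
u = exp(sigma*sqrt(dt)) = 1.364963; d = 1/u = 0.732621
p = (exp((r-q)*dt) - d) / (u - d) = 0.435542
Discount per step: exp(-r*dt) = 0.992032
Stock lattice S(k, i) with i counting down-moves:
  k=0: S(0,0) = 90.4200
  k=1: S(1,0) = 123.4199; S(1,1) = 66.2436
  k=2: S(2,0) = 168.4636; S(2,1) = 90.4200; S(2,2) = 48.5314
  k=3: S(3,0) = 229.9464; S(3,1) = 123.4199; S(3,2) = 66.2436; S(3,3) = 35.5551
Terminal payoffs V(N, i) = max(K - S_T, 0):
  V(3,0) = 0.000000; V(3,1) = 0.000000; V(3,2) = 26.086424; V(3,3) = 56.774867
Backward induction: V(k, i) = exp(-r*dt) * [p * V(k+1, i) + (1-p) * V(k+1, i+1)].
  V(2,0) = exp(-r*dt) * [p*0.000000 + (1-p)*0.000000] = 0.000000
  V(2,1) = exp(-r*dt) * [p*0.000000 + (1-p)*26.086424] = 14.607368
  V(2,2) = exp(-r*dt) * [p*26.086424 + (1-p)*56.774867] = 43.062882
  V(1,0) = exp(-r*dt) * [p*0.000000 + (1-p)*14.607368] = 8.179550
  V(1,1) = exp(-r*dt) * [p*14.607368 + (1-p)*43.062882] = 30.424940
  V(0,0) = exp(-r*dt) * [p*8.179550 + (1-p)*30.424940] = 20.570915

Answer: Price = V(0,0) = 20.5709


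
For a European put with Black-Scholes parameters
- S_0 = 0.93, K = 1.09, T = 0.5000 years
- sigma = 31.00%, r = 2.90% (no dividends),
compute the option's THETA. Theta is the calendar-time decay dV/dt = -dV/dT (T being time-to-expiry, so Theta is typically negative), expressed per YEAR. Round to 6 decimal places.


d1 = -0.5484566043; d2 = -0.7676597065
phi(d1) = 0.3432346837; exp(-qT) = 1.0000000000; exp(-rT) = 0.9856046187
Theta = -S*exp(-qT)*phi(d1)*sigma/(2*sqrt(T)) + r*K*exp(-rT)*N(-d2) - q*S*exp(-qT)*N(-d1)
N(-d1) = 0.7083107906; N(-d2) = 0.7786553097; sqrt(T) = 0.7071067812
Term 1 = -0.9300 * 1.0000000000 * 0.3432346837 * 0.3100 / (2 * 0.7071067812) = -0.0699714399
Term 2 = 0.0290 * 1.0900 * 0.9856046187 * 0.7786553097 = 0.0242589766
Term 3 = 0 (no dividend yield, q = 0)
Theta = -0.0699714399 + (0.0242589766) + (0.0000000000) = -0.045712

Answer: Theta = -0.045712


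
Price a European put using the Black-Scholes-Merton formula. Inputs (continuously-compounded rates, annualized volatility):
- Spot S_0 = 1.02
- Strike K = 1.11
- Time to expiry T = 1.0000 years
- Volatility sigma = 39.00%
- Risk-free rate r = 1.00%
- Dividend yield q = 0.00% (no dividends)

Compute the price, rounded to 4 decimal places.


d1 = (ln(S/K) + (r - q + 0.5*sigma^2) * T) / (sigma * sqrt(T)) = 0.00382721
d2 = d1 - sigma * sqrt(T) = -0.38617279
exp(-rT) = 0.99004983; exp(-qT) = 1.00000000
P = K * exp(-rT) * N(-d2) - S_0 * exp(-qT) * N(-d1)
N(-d1) = 0.49847317; N(-d2) = 0.65031565
P = 1.1100 * 0.99004983 * 0.65031565 - 1.0200 * 1.00000000 * 0.49847317 = 0.2062

Answer: Price = 0.2062


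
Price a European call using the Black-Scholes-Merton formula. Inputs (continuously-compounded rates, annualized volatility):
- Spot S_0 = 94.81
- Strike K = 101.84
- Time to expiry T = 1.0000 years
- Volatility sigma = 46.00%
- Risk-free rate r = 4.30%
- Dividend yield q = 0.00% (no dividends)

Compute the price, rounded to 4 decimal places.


d1 = (ln(S/K) + (r - q + 0.5*sigma^2) * T) / (sigma * sqrt(T)) = 0.16798247
d2 = d1 - sigma * sqrt(T) = -0.29201753
exp(-rT) = 0.95791139; exp(-qT) = 1.00000000
C = S_0 * exp(-qT) * N(d1) - K * exp(-rT) * N(d2)
N(d1) = 0.56670146; N(d2) = 0.38513661
C = 94.8100 * 1.00000000 * 0.56670146 - 101.8400 * 0.95791139 * 0.38513661 = 16.1575

Answer: Price = 16.1575


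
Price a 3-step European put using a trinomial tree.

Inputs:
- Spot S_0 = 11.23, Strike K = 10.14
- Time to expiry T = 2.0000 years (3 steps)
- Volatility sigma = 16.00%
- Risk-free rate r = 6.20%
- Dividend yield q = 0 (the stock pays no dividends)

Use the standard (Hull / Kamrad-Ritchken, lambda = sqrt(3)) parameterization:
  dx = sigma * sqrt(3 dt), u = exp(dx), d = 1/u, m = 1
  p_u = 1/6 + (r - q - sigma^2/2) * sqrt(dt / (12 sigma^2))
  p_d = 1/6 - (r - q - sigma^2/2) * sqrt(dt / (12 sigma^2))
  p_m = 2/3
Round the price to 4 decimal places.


dt = T/N = 0.666667; dx = sigma*sqrt(3*dt) = 0.226274
u = exp(dx) = 1.253919; d = 1/u = 0.797499
p_u = 0.239145, p_m = 0.666667, p_d = 0.094188
Discount per step: exp(-r*dt) = 0.959509
Stock lattice S(k, j) with j the centered position index:
  k=0: S(0,+0) = 11.2300
  k=1: S(1,-1) = 8.9559; S(1,+0) = 11.2300; S(1,+1) = 14.0815
  k=2: S(2,-2) = 7.1423; S(2,-1) = 8.9559; S(2,+0) = 11.2300; S(2,+1) = 14.0815; S(2,+2) = 17.6571
  k=3: S(3,-3) = 5.6960; S(3,-2) = 7.1423; S(3,-1) = 8.9559; S(3,+0) = 11.2300; S(3,+1) = 14.0815; S(3,+2) = 17.6571; S(3,+3) = 22.1406
Terminal payoffs V(N, j) = max(K - S_T, 0):
  V(3,-3) = 4.443988; V(3,-2) = 2.997660; V(3,-1) = 1.184081; V(3,+0) = 0.000000; V(3,+1) = 0.000000; V(3,+2) = 0.000000; V(3,+3) = 0.000000
Backward induction: V(k, j) = exp(-r*dt) * [p_u * V(k+1, j+1) + p_m * V(k+1, j) + p_d * V(k+1, j-1)]
  V(2,-2) = exp(-r*dt) * [p_u*1.184081 + p_m*2.997660 + p_d*4.443988] = 2.590846
  V(2,-1) = exp(-r*dt) * [p_u*0.000000 + p_m*1.184081 + p_d*2.997660] = 1.028337
  V(2,+0) = exp(-r*dt) * [p_u*0.000000 + p_m*0.000000 + p_d*1.184081] = 0.107011
  V(2,+1) = exp(-r*dt) * [p_u*0.000000 + p_m*0.000000 + p_d*0.000000] = 0.000000
  V(2,+2) = exp(-r*dt) * [p_u*0.000000 + p_m*0.000000 + p_d*0.000000] = 0.000000
  V(1,-1) = exp(-r*dt) * [p_u*0.107011 + p_m*1.028337 + p_d*2.590846] = 0.916500
  V(1,+0) = exp(-r*dt) * [p_u*0.000000 + p_m*0.107011 + p_d*1.028337] = 0.161387
  V(1,+1) = exp(-r*dt) * [p_u*0.000000 + p_m*0.000000 + p_d*0.107011] = 0.009671
  V(0,+0) = exp(-r*dt) * [p_u*0.009671 + p_m*0.161387 + p_d*0.916500] = 0.188282

Answer: Price = V(0,0) = 0.1883


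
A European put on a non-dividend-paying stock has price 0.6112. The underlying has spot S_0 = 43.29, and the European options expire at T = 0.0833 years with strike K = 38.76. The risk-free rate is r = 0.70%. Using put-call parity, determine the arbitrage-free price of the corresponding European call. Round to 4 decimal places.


Put-call parity: C - P = S_0 * exp(-qT) - K * exp(-rT).
S_0 * exp(-qT) = 43.2900 * 1.00000000 = 43.29000000
K * exp(-rT) = 38.7600 * 0.99941707 = 38.73740563
C = P + S*exp(-qT) - K*exp(-rT)
C = 0.6112 + 43.29000000 - 38.73740563 = 5.1638

Answer: Call price = 5.1638


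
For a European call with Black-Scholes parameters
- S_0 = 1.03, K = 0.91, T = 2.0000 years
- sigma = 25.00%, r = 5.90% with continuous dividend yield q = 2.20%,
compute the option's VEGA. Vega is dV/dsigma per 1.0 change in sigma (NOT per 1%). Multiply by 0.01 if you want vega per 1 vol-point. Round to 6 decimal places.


d1 = 0.7364361045; d2 = 0.3828827139
phi(d1) = 0.3041885312; exp(-qT) = 0.9569539575; exp(-rT) = 0.8886960526
Vega = S * exp(-qT) * phi(d1) * sqrt(T) = 1.0300 * 0.9569539575 * 0.3041885312 * 1.4142135624 = 0.424020

Answer: Vega = 0.424020


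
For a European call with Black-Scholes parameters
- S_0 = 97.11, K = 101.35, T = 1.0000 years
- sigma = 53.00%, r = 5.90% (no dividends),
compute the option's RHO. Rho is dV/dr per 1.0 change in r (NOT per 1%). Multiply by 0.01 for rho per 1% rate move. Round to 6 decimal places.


d1 = 0.2956877051; d2 = -0.2343122949
phi(d1) = 0.3818779811; exp(-qT) = 1.0000000000; exp(-rT) = 0.9427067692
N(d2) = 0.4073712708
Rho = K*T*exp(-rT)*N(d2) = 101.3500 * 1.0000 * 0.9427067692 * 0.4073712708 = 38.921608

Answer: Rho = 38.921608


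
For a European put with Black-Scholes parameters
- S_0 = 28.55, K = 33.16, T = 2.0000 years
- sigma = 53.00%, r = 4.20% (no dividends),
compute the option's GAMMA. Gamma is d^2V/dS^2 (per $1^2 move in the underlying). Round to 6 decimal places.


d1 = 0.2871288547; d2 = -0.4624043334
phi(d1) = 0.3828316193; exp(-qT) = 1.0000000000; exp(-rT) = 0.9194312561
Gamma = exp(-qT) * phi(d1) / (S * sigma * sqrt(T)) = 1.0000000000 * 0.3828316193 / (28.5500 * 0.5300 * 1.4142135624) = 0.017890

Answer: Gamma = 0.017890


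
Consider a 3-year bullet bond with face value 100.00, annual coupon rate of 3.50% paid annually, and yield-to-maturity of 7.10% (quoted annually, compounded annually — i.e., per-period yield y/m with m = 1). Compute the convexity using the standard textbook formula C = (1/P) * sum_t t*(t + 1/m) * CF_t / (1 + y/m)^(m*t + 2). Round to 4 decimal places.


Coupon per period c = face * coupon_rate / m = 3.500000
Periods per year m = 1; per-period yield y/m = 0.071000
Number of cashflows N = 3
Cashflows (t years, CF_t, discount factor 1/(1+y/m)^(m*t), PV):
  t = 1.0000: CF_t = 3.500000, DF = 0.933707, PV = 3.267974
  t = 2.0000: CF_t = 3.500000, DF = 0.871808, PV = 3.051329
  t = 3.0000: CF_t = 103.500000, DF = 0.814013, PV = 84.250393
Price P = sum_t PV_t = 90.569697
Convexity numerator sum_t t*(t + 1/m) * CF_t / (1+y/m)^(m*t + 2):
  t = 1.0000: term = 5.698094
  t = 2.0000: term = 15.961048
  t = 3.0000: term = 881.402426
Convexity = (1/P) * sum = 903.061569 / 90.569697 = 9.970902

Answer: Convexity = 9.9709


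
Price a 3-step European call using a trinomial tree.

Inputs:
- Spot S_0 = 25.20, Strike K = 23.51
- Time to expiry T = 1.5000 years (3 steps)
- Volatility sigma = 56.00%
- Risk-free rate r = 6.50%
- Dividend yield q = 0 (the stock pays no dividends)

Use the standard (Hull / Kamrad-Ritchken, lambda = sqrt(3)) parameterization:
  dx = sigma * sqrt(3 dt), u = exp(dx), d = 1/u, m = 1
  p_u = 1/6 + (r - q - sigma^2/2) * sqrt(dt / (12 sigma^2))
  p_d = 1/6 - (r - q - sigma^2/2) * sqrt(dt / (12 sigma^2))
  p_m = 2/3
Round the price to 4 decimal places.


Answer: Price = V(0,0) = 7.9607

Derivation:
dt = T/N = 0.500000; dx = sigma*sqrt(3*dt) = 0.685857
u = exp(dx) = 1.985473; d = 1/u = 0.503658
p_u = 0.133205, p_m = 0.666667, p_d = 0.200128
Discount per step: exp(-r*dt) = 0.968022
Stock lattice S(k, j) with j the centered position index:
  k=0: S(0,+0) = 25.2000
  k=1: S(1,-1) = 12.6922; S(1,+0) = 25.2000; S(1,+1) = 50.0339
  k=2: S(2,-2) = 6.3925; S(2,-1) = 12.6922; S(2,+0) = 25.2000; S(2,+1) = 50.0339; S(2,+2) = 99.3410
  k=3: S(3,-3) = 3.2196; S(3,-2) = 6.3925; S(3,-1) = 12.6922; S(3,+0) = 25.2000; S(3,+1) = 50.0339; S(3,+2) = 99.3410; S(3,+3) = 197.2388
Terminal payoffs V(N, j) = max(S_T - K, 0):
  V(3,-3) = 0.000000; V(3,-2) = 0.000000; V(3,-1) = 0.000000; V(3,+0) = 1.690000; V(3,+1) = 26.523917; V(3,+2) = 75.830988; V(3,+3) = 173.728840
Backward induction: V(k, j) = exp(-r*dt) * [p_u * V(k+1, j+1) + p_m * V(k+1, j) + p_d * V(k+1, j-1)]
  V(2,-2) = exp(-r*dt) * [p_u*0.000000 + p_m*0.000000 + p_d*0.000000] = 0.000000
  V(2,-1) = exp(-r*dt) * [p_u*1.690000 + p_m*0.000000 + p_d*0.000000] = 0.217918
  V(2,+0) = exp(-r*dt) * [p_u*26.523917 + p_m*1.690000 + p_d*0.000000] = 4.510774
  V(2,+1) = exp(-r*dt) * [p_u*75.830988 + p_m*26.523917 + p_d*1.690000] = 27.222618
  V(2,+2) = exp(-r*dt) * [p_u*173.728840 + p_m*75.830988 + p_d*26.523917] = 76.477367
  V(1,-1) = exp(-r*dt) * [p_u*4.510774 + p_m*0.217918 + p_d*0.000000] = 0.722276
  V(1,+0) = exp(-r*dt) * [p_u*27.222618 + p_m*4.510774 + p_d*0.217918] = 6.463466
  V(1,+1) = exp(-r*dt) * [p_u*76.477367 + p_m*27.222618 + p_d*4.510774] = 28.303336
  V(0,+0) = exp(-r*dt) * [p_u*28.303336 + p_m*6.463466 + p_d*0.722276] = 7.960695


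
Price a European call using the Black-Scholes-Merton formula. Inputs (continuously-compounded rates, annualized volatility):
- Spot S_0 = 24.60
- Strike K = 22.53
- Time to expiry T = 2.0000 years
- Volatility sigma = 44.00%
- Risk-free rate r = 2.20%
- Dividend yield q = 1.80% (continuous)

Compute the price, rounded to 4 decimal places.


Answer: Price = 6.6805

Derivation:
d1 = (ln(S/K) + (r - q + 0.5*sigma^2) * T) / (sigma * sqrt(T)) = 0.46524201
d2 = d1 - sigma * sqrt(T) = -0.15701195
exp(-rT) = 0.95695396; exp(-qT) = 0.96464029
C = S_0 * exp(-qT) * N(d1) - K * exp(-rT) * N(d2)
N(d1) = 0.67912092; N(d2) = 0.43761771
C = 24.6000 * 0.96464029 * 0.67912092 - 22.5300 * 0.95695396 * 0.43761771 = 6.6805


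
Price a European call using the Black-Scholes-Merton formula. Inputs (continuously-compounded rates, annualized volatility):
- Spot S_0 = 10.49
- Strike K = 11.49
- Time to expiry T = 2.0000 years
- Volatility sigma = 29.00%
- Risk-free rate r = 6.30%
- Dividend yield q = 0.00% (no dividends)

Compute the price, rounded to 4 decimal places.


d1 = (ln(S/K) + (r - q + 0.5*sigma^2) * T) / (sigma * sqrt(T)) = 0.29026814
d2 = d1 - sigma * sqrt(T) = -0.11985379
exp(-rT) = 0.88161485; exp(-qT) = 1.00000000
C = S_0 * exp(-qT) * N(d1) - K * exp(-rT) * N(d2)
N(d1) = 0.61419444; N(d2) = 0.45229948
C = 10.4900 * 1.00000000 * 0.61419444 - 11.4900 * 0.88161485 * 0.45229948 = 1.8612

Answer: Price = 1.8612


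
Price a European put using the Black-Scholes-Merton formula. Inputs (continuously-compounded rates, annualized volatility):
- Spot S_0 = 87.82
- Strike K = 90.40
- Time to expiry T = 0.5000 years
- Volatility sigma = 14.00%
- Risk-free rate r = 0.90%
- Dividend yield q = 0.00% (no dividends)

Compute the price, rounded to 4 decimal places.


d1 = (ln(S/K) + (r - q + 0.5*sigma^2) * T) / (sigma * sqrt(T)) = -0.19753535
d2 = d1 - sigma * sqrt(T) = -0.29653030
exp(-rT) = 0.99551011; exp(-qT) = 1.00000000
P = K * exp(-rT) * N(-d2) - S_0 * exp(-qT) * N(-d1)
N(-d1) = 0.57829569; N(-d2) = 0.61658744
P = 90.4000 * 0.99551011 * 0.61658744 - 87.8200 * 1.00000000 * 0.57829569 = 4.7033

Answer: Price = 4.7033


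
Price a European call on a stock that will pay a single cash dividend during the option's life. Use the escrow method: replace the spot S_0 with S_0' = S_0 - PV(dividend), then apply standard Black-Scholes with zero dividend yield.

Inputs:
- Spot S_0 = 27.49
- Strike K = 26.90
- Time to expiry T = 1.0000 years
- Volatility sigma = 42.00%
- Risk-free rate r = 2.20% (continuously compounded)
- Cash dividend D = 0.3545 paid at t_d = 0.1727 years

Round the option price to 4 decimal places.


Answer: Price = 4.8682

Derivation:
PV(D) = D * exp(-r * t_d) = 0.3545 * 0.99620781 = 0.35315567
S_0' = S_0 - PV(D) = 27.4900 - 0.35315567 = 27.13684433
d1 = (ln(S_0'/K) + (r + sigma^2/2)*T) / (sigma*sqrt(T)) = 0.28325259
d2 = d1 - sigma*sqrt(T) = -0.13674741
exp(-rT) = 0.97824024
N(d1) = 0.61150839; N(d2) = 0.44561523
C = S_0' * N(d1) - K * exp(-rT) * N(d2) = 27.13684433 * 0.61150839 - 26.9000 * 0.97824024 * 0.44561523 = 4.8682


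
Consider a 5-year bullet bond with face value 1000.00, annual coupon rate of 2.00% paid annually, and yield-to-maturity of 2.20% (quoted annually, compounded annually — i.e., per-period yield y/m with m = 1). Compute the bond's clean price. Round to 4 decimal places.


Answer: Price = 990.6276

Derivation:
Coupon per period c = face * coupon_rate / m = 20.000000
Periods per year m = 1; per-period yield y/m = 0.022000
Number of cashflows N = 5
Cashflows (t years, CF_t, discount factor 1/(1+y/m)^(m*t), PV):
  t = 1.0000: CF_t = 20.000000, DF = 0.978474, PV = 19.569472
  t = 2.0000: CF_t = 20.000000, DF = 0.957411, PV = 19.148211
  t = 3.0000: CF_t = 20.000000, DF = 0.936801, PV = 18.736019
  t = 4.0000: CF_t = 20.000000, DF = 0.916635, PV = 18.332699
  t = 5.0000: CF_t = 1020.000000, DF = 0.896903, PV = 914.841153
Price P = sum_t PV_t = 990.627554


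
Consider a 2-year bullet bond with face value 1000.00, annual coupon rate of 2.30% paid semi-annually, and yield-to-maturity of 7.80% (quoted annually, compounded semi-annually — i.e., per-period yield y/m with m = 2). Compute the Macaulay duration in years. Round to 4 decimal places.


Coupon per period c = face * coupon_rate / m = 11.500000
Periods per year m = 2; per-period yield y/m = 0.039000
Number of cashflows N = 4
Cashflows (t years, CF_t, discount factor 1/(1+y/m)^(m*t), PV):
  t = 0.5000: CF_t = 11.500000, DF = 0.962464, PV = 11.068335
  t = 1.0000: CF_t = 11.500000, DF = 0.926337, PV = 10.652873
  t = 1.5000: CF_t = 11.500000, DF = 0.891566, PV = 10.253006
  t = 2.0000: CF_t = 1011.500000, DF = 0.858100, PV = 867.967966
Price P = sum_t PV_t = 899.942179
Macaulay numerator sum_t t * PV_t:
  t * PV_t at t = 0.5000: 5.534167
  t * PV_t at t = 1.0000: 10.652873
  t * PV_t at t = 1.5000: 15.379509
  t * PV_t at t = 2.0000: 1735.935931
Macaulay duration D = (sum_t t * PV_t) / P = 1767.502480 / 899.942179 = 1.964018

Answer: Macaulay duration = 1.9640 years


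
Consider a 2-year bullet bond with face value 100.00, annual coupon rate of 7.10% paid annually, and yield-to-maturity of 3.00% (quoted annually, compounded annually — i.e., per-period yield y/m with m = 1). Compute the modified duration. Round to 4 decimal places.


Coupon per period c = face * coupon_rate / m = 7.100000
Periods per year m = 1; per-period yield y/m = 0.030000
Number of cashflows N = 2
Cashflows (t years, CF_t, discount factor 1/(1+y/m)^(m*t), PV):
  t = 1.0000: CF_t = 7.100000, DF = 0.970874, PV = 6.893204
  t = 2.0000: CF_t = 107.100000, DF = 0.942596, PV = 100.952022
Price P = sum_t PV_t = 107.845226
First compute Macaulay numerator sum_t t * PV_t:
  t * PV_t at t = 1.0000: 6.893204
  t * PV_t at t = 2.0000: 201.904044
Macaulay duration D = 208.797248 / 107.845226 = 1.936082
Modified duration = D / (1 + y/m) = 1.936082 / (1 + 0.030000) = 1.879692

Answer: Modified duration = 1.8797


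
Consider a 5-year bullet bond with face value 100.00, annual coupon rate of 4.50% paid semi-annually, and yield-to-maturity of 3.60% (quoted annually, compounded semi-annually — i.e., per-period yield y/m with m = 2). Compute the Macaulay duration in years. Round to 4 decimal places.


Answer: Macaulay duration = 4.5441 years

Derivation:
Coupon per period c = face * coupon_rate / m = 2.250000
Periods per year m = 2; per-period yield y/m = 0.018000
Number of cashflows N = 10
Cashflows (t years, CF_t, discount factor 1/(1+y/m)^(m*t), PV):
  t = 0.5000: CF_t = 2.250000, DF = 0.982318, PV = 2.210216
  t = 1.0000: CF_t = 2.250000, DF = 0.964949, PV = 2.171136
  t = 1.5000: CF_t = 2.250000, DF = 0.947887, PV = 2.132746
  t = 2.0000: CF_t = 2.250000, DF = 0.931127, PV = 2.095036
  t = 2.5000: CF_t = 2.250000, DF = 0.914663, PV = 2.057992
  t = 3.0000: CF_t = 2.250000, DF = 0.898490, PV = 2.021603
  t = 3.5000: CF_t = 2.250000, DF = 0.882603, PV = 1.985857
  t = 4.0000: CF_t = 2.250000, DF = 0.866997, PV = 1.950744
  t = 4.5000: CF_t = 2.250000, DF = 0.851667, PV = 1.916252
  t = 5.0000: CF_t = 102.250000, DF = 0.836608, PV = 85.543209
Price P = sum_t PV_t = 104.084790
Macaulay numerator sum_t t * PV_t:
  t * PV_t at t = 0.5000: 1.105108
  t * PV_t at t = 1.0000: 2.171136
  t * PV_t at t = 1.5000: 3.199119
  t * PV_t at t = 2.0000: 4.190071
  t * PV_t at t = 2.5000: 5.144979
  t * PV_t at t = 3.0000: 6.064809
  t * PV_t at t = 3.5000: 6.950501
  t * PV_t at t = 4.0000: 7.802976
  t * PV_t at t = 4.5000: 8.623132
  t * PV_t at t = 5.0000: 427.716044
Macaulay duration D = (sum_t t * PV_t) / P = 472.967875 / 104.084790 = 4.544063


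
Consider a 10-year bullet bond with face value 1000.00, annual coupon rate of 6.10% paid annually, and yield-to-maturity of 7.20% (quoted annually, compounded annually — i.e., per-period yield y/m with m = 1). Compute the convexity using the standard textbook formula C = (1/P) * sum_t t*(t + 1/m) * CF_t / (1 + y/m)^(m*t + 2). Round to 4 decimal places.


Answer: Convexity = 66.6381

Derivation:
Coupon per period c = face * coupon_rate / m = 61.000000
Periods per year m = 1; per-period yield y/m = 0.072000
Number of cashflows N = 10
Cashflows (t years, CF_t, discount factor 1/(1+y/m)^(m*t), PV):
  t = 1.0000: CF_t = 61.000000, DF = 0.932836, PV = 56.902985
  t = 2.0000: CF_t = 61.000000, DF = 0.870183, PV = 53.081143
  t = 3.0000: CF_t = 61.000000, DF = 0.811738, PV = 49.515991
  t = 4.0000: CF_t = 61.000000, DF = 0.757218, PV = 46.190290
  t = 5.0000: CF_t = 61.000000, DF = 0.706360, PV = 43.087958
  t = 6.0000: CF_t = 61.000000, DF = 0.658918, PV = 40.193990
  t = 7.0000: CF_t = 61.000000, DF = 0.614662, PV = 37.494394
  t = 8.0000: CF_t = 61.000000, DF = 0.573379, PV = 34.976114
  t = 9.0000: CF_t = 61.000000, DF = 0.534868, PV = 32.626972
  t = 10.0000: CF_t = 1061.000000, DF = 0.498944, PV = 529.380001
Price P = sum_t PV_t = 923.449838
Convexity numerator sum_t t*(t + 1/m) * CF_t / (1+y/m)^(m*t + 2):
  t = 1.0000: term = 99.031983
  t = 2.0000: term = 277.141743
  t = 3.0000: term = 517.055491
  t = 4.0000: term = 803.879805
  t = 5.0000: term = 1124.831817
  t = 6.0000: term = 1468.996776
  t = 7.0000: term = 1827.110418
  t = 8.0000: term = 2191.363774
  t = 9.0000: term = 2555.228281
  t = 10.0000: term = 50672.303214
Convexity = (1/P) * sum = 61536.943300 / 923.449838 = 66.638101


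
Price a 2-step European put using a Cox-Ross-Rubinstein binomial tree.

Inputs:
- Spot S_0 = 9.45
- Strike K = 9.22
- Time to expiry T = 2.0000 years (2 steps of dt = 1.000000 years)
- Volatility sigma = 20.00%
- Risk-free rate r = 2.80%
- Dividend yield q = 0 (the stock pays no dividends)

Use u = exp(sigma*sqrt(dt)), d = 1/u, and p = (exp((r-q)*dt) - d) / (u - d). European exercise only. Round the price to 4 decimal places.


dt = T/N = 1.000000
u = exp(sigma*sqrt(dt)) = 1.221403; d = 1/u = 0.818731
p = (exp((r-q)*dt) - d) / (u - d) = 0.520684
Discount per step: exp(-r*dt) = 0.972388
Stock lattice S(k, i) with i counting down-moves:
  k=0: S(0,0) = 9.4500
  k=1: S(1,0) = 11.5423; S(1,1) = 7.7370
  k=2: S(2,0) = 14.0977; S(2,1) = 9.4500; S(2,2) = 6.3345
Terminal payoffs V(N, i) = max(K - S_T, 0):
  V(2,0) = 0.000000; V(2,1) = 0.000000; V(2,2) = 2.885476
Backward induction: V(k, i) = exp(-r*dt) * [p * V(k+1, i) + (1-p) * V(k+1, i+1)].
  V(1,0) = exp(-r*dt) * [p*0.000000 + (1-p)*0.000000] = 0.000000
  V(1,1) = exp(-r*dt) * [p*0.000000 + (1-p)*2.885476] = 1.344866
  V(0,0) = exp(-r*dt) * [p*0.000000 + (1-p)*1.344866] = 0.626817

Answer: Price = V(0,0) = 0.6268


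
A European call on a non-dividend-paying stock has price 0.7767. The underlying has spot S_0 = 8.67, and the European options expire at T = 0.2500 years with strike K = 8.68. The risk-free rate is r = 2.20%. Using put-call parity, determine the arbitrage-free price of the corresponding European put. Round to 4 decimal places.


Put-call parity: C - P = S_0 * exp(-qT) - K * exp(-rT).
S_0 * exp(-qT) = 8.6700 * 1.00000000 = 8.67000000
K * exp(-rT) = 8.6800 * 0.99451510 = 8.63239104
P = C - S*exp(-qT) + K*exp(-rT)
P = 0.7767 - 8.67000000 + 8.63239104 = 0.7391

Answer: Put price = 0.7391


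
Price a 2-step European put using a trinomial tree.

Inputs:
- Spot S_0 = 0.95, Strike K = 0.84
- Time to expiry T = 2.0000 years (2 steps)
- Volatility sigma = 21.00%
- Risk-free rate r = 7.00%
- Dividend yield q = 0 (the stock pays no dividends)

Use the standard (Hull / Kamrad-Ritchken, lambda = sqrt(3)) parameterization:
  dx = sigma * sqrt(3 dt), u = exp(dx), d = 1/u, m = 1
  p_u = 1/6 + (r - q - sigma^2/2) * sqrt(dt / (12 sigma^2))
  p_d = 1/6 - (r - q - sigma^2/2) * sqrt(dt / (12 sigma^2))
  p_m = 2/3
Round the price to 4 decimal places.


dt = T/N = 1.000000; dx = sigma*sqrt(3*dt) = 0.363731
u = exp(dx) = 1.438687; d = 1/u = 0.695078
p_u = 0.232581, p_m = 0.666667, p_d = 0.100753
Discount per step: exp(-r*dt) = 0.932394
Stock lattice S(k, j) with j the centered position index:
  k=0: S(0,+0) = 0.9500
  k=1: S(1,-1) = 0.6603; S(1,+0) = 0.9500; S(1,+1) = 1.3668
  k=2: S(2,-2) = 0.4590; S(2,-1) = 0.6603; S(2,+0) = 0.9500; S(2,+1) = 1.3668; S(2,+2) = 1.9663
Terminal payoffs V(N, j) = max(K - S_T, 0):
  V(2,-2) = 0.381023; V(2,-1) = 0.179676; V(2,+0) = 0.000000; V(2,+1) = 0.000000; V(2,+2) = 0.000000
Backward induction: V(k, j) = exp(-r*dt) * [p_u * V(k+1, j+1) + p_m * V(k+1, j) + p_d * V(k+1, j-1)]
  V(1,-1) = exp(-r*dt) * [p_u*0.000000 + p_m*0.179676 + p_d*0.381023] = 0.147479
  V(1,+0) = exp(-r*dt) * [p_u*0.000000 + p_m*0.000000 + p_d*0.179676] = 0.016879
  V(1,+1) = exp(-r*dt) * [p_u*0.000000 + p_m*0.000000 + p_d*0.000000] = 0.000000
  V(0,+0) = exp(-r*dt) * [p_u*0.000000 + p_m*0.016879 + p_d*0.147479] = 0.024346

Answer: Price = V(0,0) = 0.0243
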